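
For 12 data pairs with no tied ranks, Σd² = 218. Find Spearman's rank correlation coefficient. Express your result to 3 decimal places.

ρ = 1 − 6Σd² / [n(n²−1)] = 1 − 6×218 / (12×143)
  = 1 − 1308/1716 = 1 − 0.7622 ≈ 0.238

0.238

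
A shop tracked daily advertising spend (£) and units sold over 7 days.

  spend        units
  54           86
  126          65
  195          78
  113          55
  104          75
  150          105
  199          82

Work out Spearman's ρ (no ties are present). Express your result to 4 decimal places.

Rank spend: 1, 4, 6, 3, 2, 5, 7
Rank units: 6, 2, 4, 1, 3, 7, 5
d = rank(spend) − rank(units): -5, 2, 2, 2, -1, -2, 2; Σd² = 46
ρ = 1 − 6Σd² / [n(n²−1)] = 1 − 6×46 / (7×48) = 1 − 276/336 ≈ 0.1786

0.1786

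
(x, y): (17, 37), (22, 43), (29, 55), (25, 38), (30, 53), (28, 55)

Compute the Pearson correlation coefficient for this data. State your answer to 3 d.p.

n = 6, Σx = 151, Σy = 281, Σx² = 3923, Σy² = 13521, Σxy = 7250
nΣxy − ΣxΣy = 43500 − 42431 = 1069
nΣx² − (Σx)² = 23538 − 22801 = 737; nΣy² − (Σy)² = 81126 − 78961 = 2165
r = 1069 / √(737 × 2165) = 1069 / 1263.1726 ≈ 0.846

0.846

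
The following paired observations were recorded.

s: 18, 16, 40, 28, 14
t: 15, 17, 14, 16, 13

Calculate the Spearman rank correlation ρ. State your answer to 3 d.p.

Rank s: 3, 2, 5, 4, 1
Rank t: 3, 5, 2, 4, 1
d = rank(s) − rank(t): 0, -3, 3, 0, 0; Σd² = 18
ρ = 1 − 6Σd² / [n(n²−1)] = 1 − 6×18 / (5×24) = 1 − 108/120 ≈ 0.100

0.100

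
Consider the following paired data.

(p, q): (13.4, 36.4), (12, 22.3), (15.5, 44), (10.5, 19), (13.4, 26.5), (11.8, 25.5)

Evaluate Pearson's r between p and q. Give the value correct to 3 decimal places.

n = 6, Σp = 76.6, Σq = 173.7, Σp² = 992.86, Σq² = 5471.75, Σpq = 2292.86
nΣpq − ΣpΣq = 13757.16 − 13305.42 = 451.74
nΣp² − (Σp)² = 5957.16 − 5867.56 = 89.6; nΣq² − (Σq)² = 32830.5 − 30171.69 = 2658.81
r = 451.74 / √(89.6 × 2658.81) = 451.74 / 488.0875 ≈ 0.926

0.926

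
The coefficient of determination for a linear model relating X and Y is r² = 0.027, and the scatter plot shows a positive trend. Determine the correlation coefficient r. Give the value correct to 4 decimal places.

0.1643

|r| = √0.027 = 0.1643
The association is positive, so r = 0.1643.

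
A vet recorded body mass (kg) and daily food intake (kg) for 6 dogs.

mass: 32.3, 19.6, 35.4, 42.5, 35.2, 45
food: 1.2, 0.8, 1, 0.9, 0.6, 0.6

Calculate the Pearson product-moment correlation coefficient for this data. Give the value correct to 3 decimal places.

n = 6, Σx = 210, Σy = 5.1, Σx² = 7750.9, Σy² = 4.61, Σxy = 176.21
nΣxy − ΣxΣy = 1057.26 − 1071 = -13.74
nΣx² − (Σx)² = 46505.4 − 44100 = 2405.4; nΣy² − (Σy)² = 27.66 − 26.01 = 1.65
r = -13.74 / √(2405.4 × 1.65) = -13.74 / 62.9993 ≈ -0.218

-0.218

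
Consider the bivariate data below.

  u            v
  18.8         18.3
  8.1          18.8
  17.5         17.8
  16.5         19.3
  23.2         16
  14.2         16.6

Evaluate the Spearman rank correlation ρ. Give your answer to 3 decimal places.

-0.486

Rank u: 5, 1, 4, 3, 6, 2
Rank v: 4, 5, 3, 6, 1, 2
d = rank(u) − rank(v): 1, -4, 1, -3, 5, 0; Σd² = 52
ρ = 1 − 6Σd² / [n(n²−1)] = 1 − 6×52 / (6×35) = 1 − 312/210 ≈ -0.486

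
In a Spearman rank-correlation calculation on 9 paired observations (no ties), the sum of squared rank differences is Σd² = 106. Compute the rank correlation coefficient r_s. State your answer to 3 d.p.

0.117

ρ = 1 − 6Σd² / [n(n²−1)] = 1 − 6×106 / (9×80)
  = 1 − 636/720 = 1 − 0.8833 ≈ 0.117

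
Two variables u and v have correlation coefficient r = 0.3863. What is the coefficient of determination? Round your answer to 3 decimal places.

0.149

r² = (0.3863)² = 0.149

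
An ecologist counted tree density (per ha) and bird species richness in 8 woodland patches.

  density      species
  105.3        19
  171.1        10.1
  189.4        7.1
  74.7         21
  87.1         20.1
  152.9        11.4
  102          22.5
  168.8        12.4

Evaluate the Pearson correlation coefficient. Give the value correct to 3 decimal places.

n = 8, Σx = 1051.3, Σy = 123.6, Σx² = 151678.01, Σy² = 2148.4, Σxy = 14524.14
nΣxy − ΣxΣy = 116193.12 − 129940.68 = -13747.56
nΣx² − (Σx)² = 1213424.08 − 1105231.69 = 108192.39; nΣy² − (Σy)² = 17187.2 − 15276.96 = 1910.24
r = -13747.56 / √(108192.39 × 1910.24) = -13747.56 / 14376.1410 ≈ -0.956

-0.956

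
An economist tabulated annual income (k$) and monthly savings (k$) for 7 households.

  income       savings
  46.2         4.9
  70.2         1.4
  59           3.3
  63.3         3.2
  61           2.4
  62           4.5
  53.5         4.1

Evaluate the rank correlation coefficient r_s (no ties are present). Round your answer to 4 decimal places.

Rank income: 1, 7, 3, 6, 4, 5, 2
Rank savings: 7, 1, 4, 3, 2, 6, 5
d = rank(income) − rank(savings): -6, 6, -1, 3, 2, -1, -3; Σd² = 96
ρ = 1 − 6Σd² / [n(n²−1)] = 1 − 6×96 / (7×48) = 1 − 576/336 ≈ -0.7143

-0.7143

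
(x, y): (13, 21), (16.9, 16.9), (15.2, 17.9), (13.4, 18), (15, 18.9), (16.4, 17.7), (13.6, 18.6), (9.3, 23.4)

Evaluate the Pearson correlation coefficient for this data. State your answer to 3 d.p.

n = 8, Σx = 112.8, Σy = 152.4, Σx² = 1630.62, Σy² = 2935.04, Σxy = 2116.25
nΣxy − ΣxΣy = 16930 − 17190.72 = -260.72
nΣx² − (Σx)² = 13044.96 − 12723.84 = 321.12; nΣy² − (Σy)² = 23480.32 − 23225.76 = 254.56
r = -260.72 / √(321.12 × 254.56) = -260.72 / 285.9096 ≈ -0.912

-0.912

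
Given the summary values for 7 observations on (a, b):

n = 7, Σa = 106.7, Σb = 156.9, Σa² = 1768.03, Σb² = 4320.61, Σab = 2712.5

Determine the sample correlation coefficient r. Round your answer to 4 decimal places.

r = (nΣab − ΣaΣb) / √[(nΣa² − (Σa)²)(nΣb² − (Σb)²)]
Numerator: 7×2712.5 − 106.7×156.9 = 2246.27
Denominator: √[(12376.21 − 11384.89)(30244.27 − 24617.61)] = √[991.32 × 5626.66] = 2361.7410
r = 2246.27 / 2361.7410 ≈ 0.9511

0.9511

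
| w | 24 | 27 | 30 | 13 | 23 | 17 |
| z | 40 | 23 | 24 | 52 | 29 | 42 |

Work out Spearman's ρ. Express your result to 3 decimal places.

-0.886

Rank w: 4, 5, 6, 1, 3, 2
Rank z: 4, 1, 2, 6, 3, 5
d = rank(w) − rank(z): 0, 4, 4, -5, 0, -3; Σd² = 66
ρ = 1 − 6Σd² / [n(n²−1)] = 1 − 6×66 / (6×35) = 1 − 396/210 ≈ -0.886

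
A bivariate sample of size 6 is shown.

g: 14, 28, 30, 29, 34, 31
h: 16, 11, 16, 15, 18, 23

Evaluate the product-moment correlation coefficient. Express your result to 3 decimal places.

0.239

n = 6, Σg = 166, Σh = 99, Σg² = 4838, Σh² = 1711, Σgh = 2772
nΣgh − ΣgΣh = 16632 − 16434 = 198
nΣg² − (Σg)² = 29028 − 27556 = 1472; nΣh² − (Σh)² = 10266 − 9801 = 465
r = 198 / √(1472 × 465) = 198 / 827.3331 ≈ 0.239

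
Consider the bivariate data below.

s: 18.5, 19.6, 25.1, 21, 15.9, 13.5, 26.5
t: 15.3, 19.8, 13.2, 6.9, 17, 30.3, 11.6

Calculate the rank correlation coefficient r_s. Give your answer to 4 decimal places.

Rank s: 3, 4, 6, 5, 2, 1, 7
Rank t: 4, 6, 3, 1, 5, 7, 2
d = rank(s) − rank(t): -1, -2, 3, 4, -3, -6, 5; Σd² = 100
ρ = 1 − 6Σd² / [n(n²−1)] = 1 − 6×100 / (7×48) = 1 − 600/336 ≈ -0.7857

-0.7857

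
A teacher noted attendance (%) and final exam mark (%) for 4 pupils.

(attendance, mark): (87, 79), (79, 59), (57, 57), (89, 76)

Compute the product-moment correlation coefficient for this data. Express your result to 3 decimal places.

n = 4, Σx = 312, Σy = 271, Σx² = 24980, Σy² = 18747, Σxy = 21547
nΣxy − ΣxΣy = 86188 − 84552 = 1636
nΣx² − (Σx)² = 99920 − 97344 = 2576; nΣy² − (Σy)² = 74988 − 73441 = 1547
r = 1636 / √(2576 × 1547) = 1636 / 1996.2645 ≈ 0.820

0.820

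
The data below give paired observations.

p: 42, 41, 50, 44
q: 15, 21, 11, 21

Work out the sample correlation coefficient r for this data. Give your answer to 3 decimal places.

n = 4, Σp = 177, Σq = 68, Σp² = 7881, Σq² = 1228, Σpq = 2965
nΣpq − ΣpΣq = 11860 − 12036 = -176
nΣp² − (Σp)² = 31524 − 31329 = 195; nΣq² − (Σq)² = 4912 − 4624 = 288
r = -176 / √(195 × 288) = -176 / 236.9810 ≈ -0.743

-0.743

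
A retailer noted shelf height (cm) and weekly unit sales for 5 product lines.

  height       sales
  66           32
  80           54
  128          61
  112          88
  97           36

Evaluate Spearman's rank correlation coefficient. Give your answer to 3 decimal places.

Rank height: 1, 2, 5, 4, 3
Rank sales: 1, 3, 4, 5, 2
d = rank(height) − rank(sales): 0, -1, 1, -1, 1; Σd² = 4
ρ = 1 − 6Σd² / [n(n²−1)] = 1 − 6×4 / (5×24) = 1 − 24/120 ≈ 0.800

0.800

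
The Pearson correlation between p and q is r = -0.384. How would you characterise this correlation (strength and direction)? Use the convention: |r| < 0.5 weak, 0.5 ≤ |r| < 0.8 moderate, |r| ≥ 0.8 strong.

r = -0.384 < 0 so the relationship is negative.
|r| = 0.384, which falls in the weak range.

weak negative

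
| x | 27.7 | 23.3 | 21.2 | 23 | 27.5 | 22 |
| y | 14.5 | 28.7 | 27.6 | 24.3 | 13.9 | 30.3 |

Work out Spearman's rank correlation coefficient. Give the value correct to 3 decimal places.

-0.657

Rank x: 6, 4, 1, 3, 5, 2
Rank y: 2, 5, 4, 3, 1, 6
d = rank(x) − rank(y): 4, -1, -3, 0, 4, -4; Σd² = 58
ρ = 1 − 6Σd² / [n(n²−1)] = 1 − 6×58 / (6×35) = 1 − 348/210 ≈ -0.657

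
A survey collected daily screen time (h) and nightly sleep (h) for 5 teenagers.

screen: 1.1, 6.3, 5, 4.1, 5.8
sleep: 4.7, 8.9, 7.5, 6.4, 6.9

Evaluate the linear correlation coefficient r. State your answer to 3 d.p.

n = 5, Σx = 22.3, Σy = 34.4, Σx² = 116.35, Σy² = 246.12, Σxy = 165
nΣxy − ΣxΣy = 825 − 767.12 = 57.88
nΣx² − (Σx)² = 581.75 − 497.29 = 84.46; nΣy² − (Σy)² = 1230.6 − 1183.36 = 47.24
r = 57.88 / √(84.46 × 47.24) = 57.88 / 63.1656 ≈ 0.916

0.916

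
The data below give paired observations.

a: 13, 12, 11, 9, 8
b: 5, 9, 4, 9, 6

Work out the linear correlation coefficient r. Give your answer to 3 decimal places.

n = 5, Σa = 53, Σb = 33, Σa² = 579, Σb² = 239, Σab = 346
nΣab − ΣaΣb = 1730 − 1749 = -19
nΣa² − (Σa)² = 2895 − 2809 = 86; nΣb² − (Σb)² = 1195 − 1089 = 106
r = -19 / √(86 × 106) = -19 / 95.4777 ≈ -0.199

-0.199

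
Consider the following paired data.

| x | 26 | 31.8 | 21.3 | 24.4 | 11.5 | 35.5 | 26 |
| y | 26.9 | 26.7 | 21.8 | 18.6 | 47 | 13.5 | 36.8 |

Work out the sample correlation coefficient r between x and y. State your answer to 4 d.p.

n = 7, Σx = 176.5, Σy = 191.3, Σx² = 4804.79, Σy² = 6003.19, Σxy = 4443.19
nΣxy − ΣxΣy = 31102.33 − 33764.45 = -2662.12
nΣx² − (Σx)² = 33633.53 − 31152.25 = 2481.28; nΣy² − (Σy)² = 42022.33 − 36595.69 = 5426.64
r = -2662.12 / √(2481.28 × 5426.64) = -2662.12 / 3669.4704 ≈ -0.7255

-0.7255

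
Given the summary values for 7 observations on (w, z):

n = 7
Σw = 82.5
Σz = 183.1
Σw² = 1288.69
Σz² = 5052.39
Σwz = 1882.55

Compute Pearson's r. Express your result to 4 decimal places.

r = (nΣwz − ΣwΣz) / √[(nΣw² − (Σw)²)(nΣz² − (Σz)²)]
Numerator: 7×1882.55 − 82.5×183.1 = -1927.9
Denominator: √[(9020.83 − 6806.25)(35366.73 − 33525.61)] = √[2214.58 × 1841.12] = 2019.2344
r = -1927.9 / 2019.2344 ≈ -0.9548

-0.9548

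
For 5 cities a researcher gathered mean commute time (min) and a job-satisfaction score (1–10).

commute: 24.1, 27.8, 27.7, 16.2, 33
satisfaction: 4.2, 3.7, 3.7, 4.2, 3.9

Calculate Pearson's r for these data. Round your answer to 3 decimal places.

n = 5, Σx = 128.8, Σy = 19.7, Σx² = 3472.38, Σy² = 77.87, Σxy = 503.31
nΣxy − ΣxΣy = 2516.55 − 2537.36 = -20.81
nΣx² − (Σx)² = 17361.9 − 16589.44 = 772.46; nΣy² − (Σy)² = 389.35 − 388.09 = 1.26
r = -20.81 / √(772.46 × 1.26) = -20.81 / 31.1977 ≈ -0.667

-0.667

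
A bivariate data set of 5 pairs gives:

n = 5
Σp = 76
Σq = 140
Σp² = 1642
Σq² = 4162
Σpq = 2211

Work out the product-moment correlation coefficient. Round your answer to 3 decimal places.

r = (nΣpq − ΣpΣq) / √[(nΣp² − (Σp)²)(nΣq² − (Σq)²)]
Numerator: 5×2211 − 76×140 = 415
Denominator: √[(8210 − 5776)(20810 − 19600)] = √[2434 × 1210] = 1716.1410
r = 415 / 1716.1410 ≈ 0.242

0.242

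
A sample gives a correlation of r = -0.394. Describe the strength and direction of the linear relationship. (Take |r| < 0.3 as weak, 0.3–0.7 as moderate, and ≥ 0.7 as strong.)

r = -0.394 < 0 so the relationship is negative.
|r| = 0.394, which falls in the moderate range.

moderate negative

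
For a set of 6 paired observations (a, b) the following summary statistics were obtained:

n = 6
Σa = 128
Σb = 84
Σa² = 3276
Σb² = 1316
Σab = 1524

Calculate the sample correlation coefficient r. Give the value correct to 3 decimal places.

-0.970

r = (nΣab − ΣaΣb) / √[(nΣa² − (Σa)²)(nΣb² − (Σb)²)]
Numerator: 6×1524 − 128×84 = -1608
Denominator: √[(19656 − 16384)(7896 − 7056)] = √[3272 × 840] = 1657.8540
r = -1608 / 1657.8540 ≈ -0.970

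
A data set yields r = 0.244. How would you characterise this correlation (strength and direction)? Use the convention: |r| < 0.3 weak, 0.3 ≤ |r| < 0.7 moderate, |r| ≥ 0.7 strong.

weak positive

r = 0.244 > 0 so the relationship is positive.
|r| = 0.244, which falls in the weak range.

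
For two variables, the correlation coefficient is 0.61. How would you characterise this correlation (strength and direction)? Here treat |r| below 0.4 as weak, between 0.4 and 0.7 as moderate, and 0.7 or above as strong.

r = 0.61 > 0 so the relationship is positive.
|r| = 0.61, which falls in the moderate range.

moderate positive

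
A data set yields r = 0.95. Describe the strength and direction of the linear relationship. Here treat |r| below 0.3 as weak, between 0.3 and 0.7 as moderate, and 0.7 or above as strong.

r = 0.95 > 0 so the relationship is positive.
|r| = 0.95, which falls in the strong range.

strong positive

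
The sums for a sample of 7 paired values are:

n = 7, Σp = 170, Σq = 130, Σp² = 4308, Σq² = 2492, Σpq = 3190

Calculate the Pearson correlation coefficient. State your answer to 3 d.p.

0.278

r = (nΣpq − ΣpΣq) / √[(nΣp² − (Σp)²)(nΣq² − (Σq)²)]
Numerator: 7×3190 − 170×130 = 230
Denominator: √[(30156 − 28900)(17444 − 16900)] = √[1256 × 544] = 826.5978
r = 230 / 826.5978 ≈ 0.278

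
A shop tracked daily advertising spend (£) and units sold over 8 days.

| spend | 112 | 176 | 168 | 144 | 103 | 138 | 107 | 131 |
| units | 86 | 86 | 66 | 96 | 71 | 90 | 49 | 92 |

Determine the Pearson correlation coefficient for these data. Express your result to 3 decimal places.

n = 8, Σx = 1079, Σy = 636, Σx² = 150743, Σy² = 52370, Σxy = 86708
nΣxy − ΣxΣy = 693664 − 686244 = 7420
nΣx² − (Σx)² = 1205944 − 1164241 = 41703; nΣy² − (Σy)² = 418960 − 404496 = 14464
r = 7420 / √(41703 × 14464) = 7420 / 24559.9713 ≈ 0.302

0.302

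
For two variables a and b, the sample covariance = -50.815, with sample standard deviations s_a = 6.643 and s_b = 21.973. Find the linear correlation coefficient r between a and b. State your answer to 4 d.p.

r = Cov(a,b) / (s_a · s_b) = -50.815 / (6.643 × 21.973)
  = -50.815 / 145.9666 ≈ -0.3481

-0.3481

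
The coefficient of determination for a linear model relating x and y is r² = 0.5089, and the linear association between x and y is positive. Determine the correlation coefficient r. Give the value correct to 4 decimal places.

0.7134

|r| = √0.5089 = 0.7134
The association is positive, so r = 0.7134.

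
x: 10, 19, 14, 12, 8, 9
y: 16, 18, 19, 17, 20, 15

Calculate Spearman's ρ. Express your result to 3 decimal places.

Rank x: 3, 6, 5, 4, 1, 2
Rank y: 2, 4, 5, 3, 6, 1
d = rank(x) − rank(y): 1, 2, 0, 1, -5, 1; Σd² = 32
ρ = 1 − 6Σd² / [n(n²−1)] = 1 − 6×32 / (6×35) = 1 − 192/210 ≈ 0.086

0.086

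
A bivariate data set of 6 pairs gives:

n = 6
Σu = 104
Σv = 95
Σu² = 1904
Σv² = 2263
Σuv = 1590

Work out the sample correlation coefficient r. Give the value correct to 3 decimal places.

-0.204

r = (nΣuv − ΣuΣv) / √[(nΣu² − (Σu)²)(nΣv² − (Σv)²)]
Numerator: 6×1590 − 104×95 = -340
Denominator: √[(11424 − 10816)(13578 − 9025)] = √[608 × 4553] = 1663.7981
r = -340 / 1663.7981 ≈ -0.204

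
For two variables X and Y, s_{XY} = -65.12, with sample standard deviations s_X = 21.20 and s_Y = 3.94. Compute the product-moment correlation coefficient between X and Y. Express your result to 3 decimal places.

-0.780

r = Cov(X,Y) / (s_X · s_Y) = -65.12 / (21.20 × 3.94)
  = -65.12 / 83.5280 ≈ -0.780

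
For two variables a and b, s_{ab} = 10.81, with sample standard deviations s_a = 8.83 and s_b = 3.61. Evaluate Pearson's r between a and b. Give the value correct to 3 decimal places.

r = Cov(a,b) / (s_a · s_b) = 10.81 / (8.83 × 3.61)
  = 10.81 / 31.8763 ≈ 0.339

0.339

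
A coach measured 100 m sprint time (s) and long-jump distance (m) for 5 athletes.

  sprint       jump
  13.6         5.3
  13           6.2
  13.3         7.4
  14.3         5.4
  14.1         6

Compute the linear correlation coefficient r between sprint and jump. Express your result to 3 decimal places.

-0.537

n = 5, Σx = 68.3, Σy = 30.3, Σx² = 934.15, Σy² = 186.45, Σxy = 412.92
nΣxy − ΣxΣy = 2064.6 − 2069.49 = -4.89
nΣx² − (Σx)² = 4670.75 − 4664.89 = 5.86; nΣy² − (Σy)² = 932.25 − 918.09 = 14.16
r = -4.89 / √(5.86 × 14.16) = -4.89 / 9.1092 ≈ -0.537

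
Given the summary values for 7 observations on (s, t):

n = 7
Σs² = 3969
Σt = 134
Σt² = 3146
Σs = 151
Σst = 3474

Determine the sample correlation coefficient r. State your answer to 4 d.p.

r = (nΣst − ΣsΣt) / √[(nΣs² − (Σs)²)(nΣt² − (Σt)²)]
Numerator: 7×3474 − 151×134 = 4084
Denominator: √[(27783 − 22801)(22022 − 17956)] = √[4982 × 4066] = 4500.7568
r = 4084 / 4500.7568 ≈ 0.9074

0.9074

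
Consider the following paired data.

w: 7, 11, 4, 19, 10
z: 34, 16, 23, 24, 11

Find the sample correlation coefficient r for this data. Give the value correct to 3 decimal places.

n = 5, Σw = 51, Σz = 108, Σw² = 647, Σz² = 2638, Σwz = 1072
nΣwz − ΣwΣz = 5360 − 5508 = -148
nΣw² − (Σw)² = 3235 − 2601 = 634; nΣz² − (Σz)² = 13190 − 11664 = 1526
r = -148 / √(634 × 1526) = -148 / 983.6076 ≈ -0.150

-0.150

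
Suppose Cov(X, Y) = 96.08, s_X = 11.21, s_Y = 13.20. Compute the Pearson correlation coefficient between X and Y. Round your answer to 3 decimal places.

0.649

r = Cov(X,Y) / (s_X · s_Y) = 96.08 / (11.21 × 13.20)
  = 96.08 / 147.9720 ≈ 0.649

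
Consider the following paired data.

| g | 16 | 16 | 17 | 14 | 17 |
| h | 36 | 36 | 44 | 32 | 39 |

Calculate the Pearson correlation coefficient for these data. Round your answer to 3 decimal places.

n = 5, Σg = 80, Σh = 187, Σg² = 1286, Σh² = 7073, Σgh = 3011
nΣgh − ΣgΣh = 15055 − 14960 = 95
nΣg² − (Σg)² = 6430 − 6400 = 30; nΣh² − (Σh)² = 35365 − 34969 = 396
r = 95 / √(30 × 396) = 95 / 108.9954 ≈ 0.872

0.872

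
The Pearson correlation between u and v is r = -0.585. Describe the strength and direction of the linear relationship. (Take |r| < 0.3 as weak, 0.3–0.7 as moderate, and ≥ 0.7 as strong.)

moderate negative

r = -0.585 < 0 so the relationship is negative.
|r| = 0.585, which falls in the moderate range.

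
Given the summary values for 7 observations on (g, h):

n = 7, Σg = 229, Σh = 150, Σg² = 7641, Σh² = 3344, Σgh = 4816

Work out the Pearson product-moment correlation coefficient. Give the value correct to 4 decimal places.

-0.6547

r = (nΣgh − ΣgΣh) / √[(nΣg² − (Σg)²)(nΣh² − (Σh)²)]
Numerator: 7×4816 − 229×150 = -638
Denominator: √[(53487 − 52441)(23408 − 22500)] = √[1046 × 908] = 974.5604
r = -638 / 974.5604 ≈ -0.6547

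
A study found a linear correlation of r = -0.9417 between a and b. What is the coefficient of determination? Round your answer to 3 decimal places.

r² = (-0.9417)² = 0.887

0.887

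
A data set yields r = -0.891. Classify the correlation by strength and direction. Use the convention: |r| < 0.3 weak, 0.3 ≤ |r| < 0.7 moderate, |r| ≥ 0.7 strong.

r = -0.891 < 0 so the relationship is negative.
|r| = 0.891, which falls in the strong range.

strong negative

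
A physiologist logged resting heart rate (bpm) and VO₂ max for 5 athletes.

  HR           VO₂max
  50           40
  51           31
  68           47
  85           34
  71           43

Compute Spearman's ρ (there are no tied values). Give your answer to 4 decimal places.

Rank HR: 1, 2, 3, 5, 4
Rank VO₂max: 3, 1, 5, 2, 4
d = rank(HR) − rank(VO₂max): -2, 1, -2, 3, 0; Σd² = 18
ρ = 1 − 6Σd² / [n(n²−1)] = 1 − 6×18 / (5×24) = 1 − 108/120 ≈ 0.1000

0.1000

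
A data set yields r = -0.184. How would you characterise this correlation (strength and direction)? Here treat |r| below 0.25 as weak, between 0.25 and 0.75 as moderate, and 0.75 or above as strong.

weak negative

r = -0.184 < 0 so the relationship is negative.
|r| = 0.184, which falls in the weak range.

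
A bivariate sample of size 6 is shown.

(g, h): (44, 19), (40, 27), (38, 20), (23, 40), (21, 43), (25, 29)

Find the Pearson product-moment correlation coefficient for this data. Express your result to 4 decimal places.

-0.8899

n = 6, Σg = 191, Σh = 178, Σg² = 6575, Σh² = 5780, Σgh = 5224
nΣgh − ΣgΣh = 31344 − 33998 = -2654
nΣg² − (Σg)² = 39450 − 36481 = 2969; nΣh² − (Σh)² = 34680 − 31684 = 2996
r = -2654 / √(2969 × 2996) = -2654 / 2982.4694 ≈ -0.8899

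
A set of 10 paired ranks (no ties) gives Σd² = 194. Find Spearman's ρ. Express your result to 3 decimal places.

ρ = 1 − 6Σd² / [n(n²−1)] = 1 − 6×194 / (10×99)
  = 1 − 1164/990 = 1 − 1.1758 ≈ -0.176

-0.176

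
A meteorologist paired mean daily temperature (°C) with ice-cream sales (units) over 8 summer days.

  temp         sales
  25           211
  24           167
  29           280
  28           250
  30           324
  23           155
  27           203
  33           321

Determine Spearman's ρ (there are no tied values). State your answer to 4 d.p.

Rank temp: 3, 2, 6, 5, 7, 1, 4, 8
Rank sales: 4, 2, 6, 5, 8, 1, 3, 7
d = rank(temp) − rank(sales): -1, 0, 0, 0, -1, 0, 1, 1; Σd² = 4
ρ = 1 − 6Σd² / [n(n²−1)] = 1 − 6×4 / (8×63) = 1 − 24/504 ≈ 0.9524

0.9524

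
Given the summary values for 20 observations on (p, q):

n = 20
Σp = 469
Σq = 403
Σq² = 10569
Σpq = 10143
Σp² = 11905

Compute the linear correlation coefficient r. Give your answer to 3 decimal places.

0.465

r = (nΣpq − ΣpΣq) / √[(nΣp² − (Σp)²)(nΣq² − (Σq)²)]
Numerator: 20×10143 − 469×403 = 13853
Denominator: √[(238100 − 219961)(211380 − 162409)] = √[18139 × 48971] = 29804.1099
r = 13853 / 29804.1099 ≈ 0.465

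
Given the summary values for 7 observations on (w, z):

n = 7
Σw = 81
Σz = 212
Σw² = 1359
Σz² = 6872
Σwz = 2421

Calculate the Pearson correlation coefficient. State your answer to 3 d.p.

r = (nΣwz − ΣwΣz) / √[(nΣw² − (Σw)²)(nΣz² − (Σz)²)]
Numerator: 7×2421 − 81×212 = -225
Denominator: √[(9513 − 6561)(48104 − 44944)] = √[2952 × 3160] = 3054.2299
r = -225 / 3054.2299 ≈ -0.074

-0.074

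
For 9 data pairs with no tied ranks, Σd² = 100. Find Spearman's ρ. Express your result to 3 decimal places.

ρ = 1 − 6Σd² / [n(n²−1)] = 1 − 6×100 / (9×80)
  = 1 − 600/720 = 1 − 0.8333 ≈ 0.167

0.167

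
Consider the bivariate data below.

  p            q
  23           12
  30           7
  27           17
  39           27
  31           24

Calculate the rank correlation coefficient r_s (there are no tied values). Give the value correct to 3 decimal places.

Rank p: 1, 3, 2, 5, 4
Rank q: 2, 1, 3, 5, 4
d = rank(p) − rank(q): -1, 2, -1, 0, 0; Σd² = 6
ρ = 1 − 6Σd² / [n(n²−1)] = 1 − 6×6 / (5×24) = 1 − 36/120 ≈ 0.700

0.700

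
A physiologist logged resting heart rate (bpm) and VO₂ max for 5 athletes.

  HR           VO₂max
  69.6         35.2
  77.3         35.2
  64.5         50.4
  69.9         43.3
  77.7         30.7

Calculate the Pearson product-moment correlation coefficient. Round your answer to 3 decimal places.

-0.865

n = 5, Σx = 359, Σy = 194.8, Σx² = 25903, Σy² = 7835.62, Σxy = 13833.74
nΣxy − ΣxΣy = 69168.7 − 69933.2 = -764.5
nΣx² − (Σx)² = 129515 − 128881 = 634; nΣy² − (Σy)² = 39178.1 − 37947.04 = 1231.06
r = -764.5 / √(634 × 1231.06) = -764.5 / 883.4546 ≈ -0.865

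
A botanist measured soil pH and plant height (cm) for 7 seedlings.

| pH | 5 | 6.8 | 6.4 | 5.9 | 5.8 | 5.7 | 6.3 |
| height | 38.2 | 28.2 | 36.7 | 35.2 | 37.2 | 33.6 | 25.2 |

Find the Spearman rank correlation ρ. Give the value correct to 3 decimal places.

-0.571

Rank pH: 1, 7, 6, 4, 3, 2, 5
Rank height: 7, 2, 5, 4, 6, 3, 1
d = rank(pH) − rank(height): -6, 5, 1, 0, -3, -1, 4; Σd² = 88
ρ = 1 − 6Σd² / [n(n²−1)] = 1 − 6×88 / (7×48) = 1 − 528/336 ≈ -0.571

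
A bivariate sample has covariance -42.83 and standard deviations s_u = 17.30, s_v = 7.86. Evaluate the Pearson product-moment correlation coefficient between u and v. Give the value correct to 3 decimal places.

r = Cov(u,v) / (s_u · s_v) = -42.83 / (17.30 × 7.86)
  = -42.83 / 135.9780 ≈ -0.315

-0.315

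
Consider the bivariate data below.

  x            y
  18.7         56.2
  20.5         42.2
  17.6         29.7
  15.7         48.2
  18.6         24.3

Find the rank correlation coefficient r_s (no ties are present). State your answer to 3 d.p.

0.100

Rank x: 4, 5, 2, 1, 3
Rank y: 5, 3, 2, 4, 1
d = rank(x) − rank(y): -1, 2, 0, -3, 2; Σd² = 18
ρ = 1 − 6Σd² / [n(n²−1)] = 1 − 6×18 / (5×24) = 1 − 108/120 ≈ 0.100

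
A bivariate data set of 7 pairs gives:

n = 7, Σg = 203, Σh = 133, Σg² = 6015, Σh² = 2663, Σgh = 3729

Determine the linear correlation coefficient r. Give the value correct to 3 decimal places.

r = (nΣgh − ΣgΣh) / √[(nΣg² − (Σg)²)(nΣh² − (Σh)²)]
Numerator: 7×3729 − 203×133 = -896
Denominator: √[(42105 − 41209)(18641 − 17689)] = √[896 × 952] = 923.5757
r = -896 / 923.5757 ≈ -0.970

-0.970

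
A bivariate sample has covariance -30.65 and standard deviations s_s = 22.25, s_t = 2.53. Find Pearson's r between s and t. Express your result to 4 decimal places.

r = Cov(s,t) / (s_s · s_t) = -30.65 / (22.25 × 2.53)
  = -30.65 / 56.2925 ≈ -0.5445

-0.5445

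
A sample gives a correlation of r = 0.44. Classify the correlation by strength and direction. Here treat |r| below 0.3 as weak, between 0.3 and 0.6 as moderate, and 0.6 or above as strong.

moderate positive

r = 0.44 > 0 so the relationship is positive.
|r| = 0.44, which falls in the moderate range.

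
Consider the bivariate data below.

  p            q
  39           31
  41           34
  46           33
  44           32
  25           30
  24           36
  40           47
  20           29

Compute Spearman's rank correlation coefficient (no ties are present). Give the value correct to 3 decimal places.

Rank p: 4, 6, 8, 7, 3, 2, 5, 1
Rank q: 3, 6, 5, 4, 2, 7, 8, 1
d = rank(p) − rank(q): 1, 0, 3, 3, 1, -5, -3, 0; Σd² = 54
ρ = 1 − 6Σd² / [n(n²−1)] = 1 − 6×54 / (8×63) = 1 − 324/504 ≈ 0.357

0.357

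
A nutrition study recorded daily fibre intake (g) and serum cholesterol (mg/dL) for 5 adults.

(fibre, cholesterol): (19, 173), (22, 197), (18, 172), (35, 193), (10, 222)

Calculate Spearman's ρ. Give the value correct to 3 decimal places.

-0.100

Rank fibre: 3, 4, 2, 5, 1
Rank cholesterol: 2, 4, 1, 3, 5
d = rank(fibre) − rank(cholesterol): 1, 0, 1, 2, -4; Σd² = 22
ρ = 1 − 6Σd² / [n(n²−1)] = 1 − 6×22 / (5×24) = 1 − 132/120 ≈ -0.100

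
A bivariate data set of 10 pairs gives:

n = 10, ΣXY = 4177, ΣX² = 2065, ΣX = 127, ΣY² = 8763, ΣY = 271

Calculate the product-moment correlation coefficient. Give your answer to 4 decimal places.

0.9181

r = (nΣXY − ΣXΣY) / √[(nΣX² − (ΣX)²)(nΣY² − (ΣY)²)]
Numerator: 10×4177 − 127×271 = 7353
Denominator: √[(20650 − 16129)(87630 − 73441)] = √[4521 × 14189] = 8009.2739
r = 7353 / 8009.2739 ≈ 0.9181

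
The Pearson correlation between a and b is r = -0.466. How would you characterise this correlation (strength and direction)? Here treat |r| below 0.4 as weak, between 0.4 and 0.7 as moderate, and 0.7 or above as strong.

moderate negative

r = -0.466 < 0 so the relationship is negative.
|r| = 0.466, which falls in the moderate range.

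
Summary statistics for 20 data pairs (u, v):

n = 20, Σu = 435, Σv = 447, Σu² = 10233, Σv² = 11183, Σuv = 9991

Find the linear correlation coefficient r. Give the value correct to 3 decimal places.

0.280

r = (nΣuv − ΣuΣv) / √[(nΣu² − (Σu)²)(nΣv² − (Σv)²)]
Numerator: 20×9991 − 435×447 = 5375
Denominator: √[(204660 − 189225)(223660 − 199809)] = √[15435 × 23851] = 19186.9796
r = 5375 / 19186.9796 ≈ 0.280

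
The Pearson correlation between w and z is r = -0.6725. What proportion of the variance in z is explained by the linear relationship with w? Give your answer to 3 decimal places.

r² = (-0.6725)² = 0.452

0.452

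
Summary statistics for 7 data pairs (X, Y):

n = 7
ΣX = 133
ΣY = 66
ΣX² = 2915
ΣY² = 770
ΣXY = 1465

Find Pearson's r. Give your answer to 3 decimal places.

0.881

r = (nΣXY − ΣXΣY) / √[(nΣX² − (ΣX)²)(nΣY² − (ΣY)²)]
Numerator: 7×1465 − 133×66 = 1477
Denominator: √[(20405 − 17689)(5390 − 4356)] = √[2716 × 1034] = 1675.8114
r = 1477 / 1675.8114 ≈ 0.881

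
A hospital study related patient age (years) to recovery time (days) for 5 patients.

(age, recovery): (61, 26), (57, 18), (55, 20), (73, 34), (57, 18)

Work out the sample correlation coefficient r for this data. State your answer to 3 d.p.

n = 5, Σx = 303, Σy = 116, Σx² = 18573, Σy² = 2880, Σxy = 7220
nΣxy − ΣxΣy = 36100 − 35148 = 952
nΣx² − (Σx)² = 92865 − 91809 = 1056; nΣy² − (Σy)² = 14400 − 13456 = 944
r = 952 / √(1056 × 944) = 952 / 998.4308 ≈ 0.953

0.953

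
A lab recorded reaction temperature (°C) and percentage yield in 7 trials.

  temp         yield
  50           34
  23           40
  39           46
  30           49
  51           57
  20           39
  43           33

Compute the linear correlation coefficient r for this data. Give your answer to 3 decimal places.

0.142

n = 7, Σx = 256, Σy = 298, Σx² = 10300, Σy² = 13132, Σxy = 10990
nΣxy − ΣxΣy = 76930 − 76288 = 642
nΣx² − (Σx)² = 72100 − 65536 = 6564; nΣy² − (Σy)² = 91924 − 88804 = 3120
r = 642 / √(6564 × 3120) = 642 / 4525.4480 ≈ 0.142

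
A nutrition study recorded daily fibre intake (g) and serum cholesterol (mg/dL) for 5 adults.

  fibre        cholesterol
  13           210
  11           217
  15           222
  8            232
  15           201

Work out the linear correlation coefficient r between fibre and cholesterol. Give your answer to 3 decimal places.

-0.708

n = 5, Σx = 62, Σy = 1082, Σx² = 804, Σy² = 234698, Σxy = 13318
nΣxy − ΣxΣy = 66590 − 67084 = -494
nΣx² − (Σx)² = 4020 − 3844 = 176; nΣy² − (Σy)² = 1173490 − 1170724 = 2766
r = -494 / √(176 × 2766) = -494 / 697.7220 ≈ -0.708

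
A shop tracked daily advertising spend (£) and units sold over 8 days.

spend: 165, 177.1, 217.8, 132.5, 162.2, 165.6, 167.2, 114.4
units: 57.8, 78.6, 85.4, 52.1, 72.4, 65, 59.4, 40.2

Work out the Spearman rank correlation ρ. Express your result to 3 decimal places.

0.833

Rank spend: 4, 7, 8, 2, 3, 5, 6, 1
Rank units: 3, 7, 8, 2, 6, 5, 4, 1
d = rank(spend) − rank(units): 1, 0, 0, 0, -3, 0, 2, 0; Σd² = 14
ρ = 1 − 6Σd² / [n(n²−1)] = 1 − 6×14 / (8×63) = 1 − 84/504 ≈ 0.833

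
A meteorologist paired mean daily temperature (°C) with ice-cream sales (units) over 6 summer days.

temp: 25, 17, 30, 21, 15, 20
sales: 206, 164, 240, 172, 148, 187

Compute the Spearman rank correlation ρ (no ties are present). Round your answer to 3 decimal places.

Rank temp: 5, 2, 6, 4, 1, 3
Rank sales: 5, 2, 6, 3, 1, 4
d = rank(temp) − rank(sales): 0, 0, 0, 1, 0, -1; Σd² = 2
ρ = 1 − 6Σd² / [n(n²−1)] = 1 − 6×2 / (6×35) = 1 − 12/210 ≈ 0.943

0.943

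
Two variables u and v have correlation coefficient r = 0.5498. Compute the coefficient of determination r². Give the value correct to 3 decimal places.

0.302

r² = (0.5498)² = 0.302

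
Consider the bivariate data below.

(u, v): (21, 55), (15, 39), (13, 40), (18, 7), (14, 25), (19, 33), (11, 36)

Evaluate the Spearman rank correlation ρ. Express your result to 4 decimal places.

0.0714

Rank u: 7, 4, 2, 5, 3, 6, 1
Rank v: 7, 5, 6, 1, 2, 3, 4
d = rank(u) − rank(v): 0, -1, -4, 4, 1, 3, -3; Σd² = 52
ρ = 1 − 6Σd² / [n(n²−1)] = 1 − 6×52 / (7×48) = 1 − 312/336 ≈ 0.0714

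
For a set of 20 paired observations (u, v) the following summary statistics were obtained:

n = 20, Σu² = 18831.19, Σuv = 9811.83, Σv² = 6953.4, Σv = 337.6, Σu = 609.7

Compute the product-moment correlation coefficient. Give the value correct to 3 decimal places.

-0.866

r = (nΣuv − ΣuΣv) / √[(nΣu² − (Σu)²)(nΣv² − (Σv)²)]
Numerator: 20×9811.83 − 609.7×337.6 = -9598.12
Denominator: √[(376623.8 − 371734.09)(139068 − 113973.76)] = √[4889.71 × 25094.24] = 11077.1637
r = -9598.12 / 11077.1637 ≈ -0.866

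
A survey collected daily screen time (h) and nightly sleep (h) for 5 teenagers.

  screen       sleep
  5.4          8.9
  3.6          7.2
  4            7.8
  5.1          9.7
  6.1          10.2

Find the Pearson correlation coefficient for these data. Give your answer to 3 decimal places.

0.945

n = 5, Σx = 24.2, Σy = 43.8, Σx² = 121.34, Σy² = 390.02, Σxy = 216.87
nΣxy − ΣxΣy = 1084.35 − 1059.96 = 24.39
nΣx² − (Σx)² = 606.7 − 585.64 = 21.06; nΣy² − (Σy)² = 1950.1 − 1918.44 = 31.66
r = 24.39 / √(21.06 × 31.66) = 24.39 / 25.8217 ≈ 0.945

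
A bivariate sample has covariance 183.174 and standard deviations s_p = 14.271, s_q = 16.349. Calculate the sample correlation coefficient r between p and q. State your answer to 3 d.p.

r = Cov(p,q) / (s_p · s_q) = 183.174 / (14.271 × 16.349)
  = 183.174 / 233.3166 ≈ 0.785

0.785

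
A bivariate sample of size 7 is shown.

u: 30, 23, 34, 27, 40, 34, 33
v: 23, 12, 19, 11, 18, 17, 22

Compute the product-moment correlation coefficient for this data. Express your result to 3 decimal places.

n = 7, Σu = 221, Σv = 122, Σu² = 7159, Σv² = 2252, Σuv = 3933
nΣuv − ΣuΣv = 27531 − 26962 = 569
nΣu² − (Σu)² = 50113 − 48841 = 1272; nΣv² − (Σv)² = 15764 − 14884 = 880
r = 569 / √(1272 × 880) = 569 / 1057.9981 ≈ 0.538

0.538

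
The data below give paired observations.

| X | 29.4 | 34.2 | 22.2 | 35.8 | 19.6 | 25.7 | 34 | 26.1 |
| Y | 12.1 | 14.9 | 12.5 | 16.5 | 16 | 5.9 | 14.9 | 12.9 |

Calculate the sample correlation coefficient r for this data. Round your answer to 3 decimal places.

n = 8, ΣX = 227, ΣY = 105.7, ΣX² = 6690.34, ΣY² = 1476.15, ΣXY = 3042.04
nΣXY − ΣXΣY = 24336.32 − 23993.9 = 342.42
nΣX² − (ΣX)² = 53522.72 − 51529 = 1993.72; nΣY² − (ΣY)² = 11809.2 − 11172.49 = 636.71
r = 342.42 / √(1993.72 × 636.71) = 342.42 / 1126.6861 ≈ 0.304

0.304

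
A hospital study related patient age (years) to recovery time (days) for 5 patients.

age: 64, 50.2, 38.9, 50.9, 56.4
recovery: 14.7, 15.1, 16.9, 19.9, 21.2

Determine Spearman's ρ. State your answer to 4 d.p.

-0.1000

Rank age: 5, 2, 1, 3, 4
Rank recovery: 1, 2, 3, 4, 5
d = rank(age) − rank(recovery): 4, 0, -2, -1, -1; Σd² = 22
ρ = 1 − 6Σd² / [n(n²−1)] = 1 − 6×22 / (5×24) = 1 − 132/120 ≈ -0.1000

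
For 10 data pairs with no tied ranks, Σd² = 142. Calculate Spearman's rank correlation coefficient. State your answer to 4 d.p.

ρ = 1 − 6Σd² / [n(n²−1)] = 1 − 6×142 / (10×99)
  = 1 − 852/990 = 1 − 0.86061 ≈ 0.1394

0.1394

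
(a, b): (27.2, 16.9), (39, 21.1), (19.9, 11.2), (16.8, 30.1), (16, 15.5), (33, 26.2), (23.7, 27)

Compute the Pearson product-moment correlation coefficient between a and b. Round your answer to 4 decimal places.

n = 7, Σa = 175.6, Σb = 148, Σa² = 4845.78, Σb² = 3417.96, Σab = 3763.64
nΣab − ΣaΣb = 26345.48 − 25988.8 = 356.68
nΣa² − (Σa)² = 33920.46 − 30835.36 = 3085.1; nΣb² − (Σb)² = 23925.72 − 21904 = 2021.72
r = 356.68 / √(3085.1 × 2021.72) = 356.68 / 2497.4404 ≈ 0.1428

0.1428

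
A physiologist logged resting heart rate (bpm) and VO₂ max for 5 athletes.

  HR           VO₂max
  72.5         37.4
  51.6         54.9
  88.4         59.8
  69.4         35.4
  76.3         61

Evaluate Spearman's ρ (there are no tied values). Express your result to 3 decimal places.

Rank HR: 3, 1, 5, 2, 4
Rank VO₂max: 2, 3, 4, 1, 5
d = rank(HR) − rank(VO₂max): 1, -2, 1, 1, -1; Σd² = 8
ρ = 1 − 6Σd² / [n(n²−1)] = 1 − 6×8 / (5×24) = 1 − 48/120 ≈ 0.600

0.600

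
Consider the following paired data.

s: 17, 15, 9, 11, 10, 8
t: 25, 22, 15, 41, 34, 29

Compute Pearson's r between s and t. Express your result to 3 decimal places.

n = 6, Σs = 70, Σt = 166, Σs² = 880, Σt² = 5012, Σst = 1913
nΣst − ΣsΣt = 11478 − 11620 = -142
nΣs² − (Σs)² = 5280 − 4900 = 380; nΣt² − (Σt)² = 30072 − 27556 = 2516
r = -142 / √(380 × 2516) = -142 / 977.7934 ≈ -0.145

-0.145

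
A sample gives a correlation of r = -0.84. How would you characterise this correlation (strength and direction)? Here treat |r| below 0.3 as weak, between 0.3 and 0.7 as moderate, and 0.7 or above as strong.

r = -0.84 < 0 so the relationship is negative.
|r| = 0.84, which falls in the strong range.

strong negative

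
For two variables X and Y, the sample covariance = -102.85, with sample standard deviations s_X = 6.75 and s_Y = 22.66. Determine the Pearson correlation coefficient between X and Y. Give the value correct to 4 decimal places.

-0.6724

r = Cov(X,Y) / (s_X · s_Y) = -102.85 / (6.75 × 22.66)
  = -102.85 / 152.9550 ≈ -0.6724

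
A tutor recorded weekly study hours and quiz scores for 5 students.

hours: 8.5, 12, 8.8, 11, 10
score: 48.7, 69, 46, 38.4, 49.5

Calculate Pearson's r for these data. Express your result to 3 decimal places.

0.496

n = 5, Σx = 50.3, Σy = 251.6, Σx² = 514.69, Σy² = 13173.5, Σxy = 2564.15
nΣxy − ΣxΣy = 12820.75 − 12655.48 = 165.27
nΣx² − (Σx)² = 2573.45 − 2530.09 = 43.36; nΣy² − (Σy)² = 65867.5 − 63302.56 = 2564.94
r = 165.27 / √(43.36 × 2564.94) = 165.27 / 333.4903 ≈ 0.496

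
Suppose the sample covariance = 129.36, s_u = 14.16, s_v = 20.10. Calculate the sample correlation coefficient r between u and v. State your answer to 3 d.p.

r = Cov(u,v) / (s_u · s_v) = 129.36 / (14.16 × 20.10)
  = 129.36 / 284.6160 ≈ 0.455

0.455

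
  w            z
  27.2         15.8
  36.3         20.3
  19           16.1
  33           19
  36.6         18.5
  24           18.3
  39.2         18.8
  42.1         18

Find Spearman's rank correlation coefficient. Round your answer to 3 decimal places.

Rank w: 3, 5, 1, 4, 6, 2, 7, 8
Rank z: 1, 8, 2, 7, 5, 4, 6, 3
d = rank(w) − rank(z): 2, -3, -1, -3, 1, -2, 1, 5; Σd² = 54
ρ = 1 − 6Σd² / [n(n²−1)] = 1 − 6×54 / (8×63) = 1 − 324/504 ≈ 0.357

0.357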